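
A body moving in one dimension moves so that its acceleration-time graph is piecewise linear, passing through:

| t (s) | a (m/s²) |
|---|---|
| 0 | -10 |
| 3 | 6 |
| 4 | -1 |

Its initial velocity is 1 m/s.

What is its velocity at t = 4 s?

-2.5 m/s

Δv equals the area under the a-t graph; then v = v₀ + Δv.
0–3 s: ½(-10 + 6)(3) = -6 m/s
3–4 s: ½(6 + -1)(1) = 2.5 m/s
Δv = -3.5 m/s, so v(4) = 1 + (-3.5) = -2.5 m/s.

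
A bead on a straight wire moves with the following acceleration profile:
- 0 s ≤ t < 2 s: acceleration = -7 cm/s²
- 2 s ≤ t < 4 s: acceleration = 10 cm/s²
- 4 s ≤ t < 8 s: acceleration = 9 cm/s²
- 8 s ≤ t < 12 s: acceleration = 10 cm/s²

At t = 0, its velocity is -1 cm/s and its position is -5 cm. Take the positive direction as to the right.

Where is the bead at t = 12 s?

305 cm

On each constant-a segment, Δv = aΔt and Δx = v₀Δt + ½aΔt²; chain segment to segment.
0–2 s: v starts -1 cm/s; Δx = -1·2 + ½·-7·2² = -16 cm; v ends -15 cm/s.
2–4 s: v starts -15 cm/s; Δx = -15·2 + ½·10·2² = -10 cm; v ends 5 cm/s.
4–8 s: v starts 5 cm/s; Δx = 5·4 + ½·9·4² = 92 cm; v ends 41 cm/s.
8–12 s: v starts 41 cm/s; Δx = 41·4 + ½·10·4² = 244 cm; v ends 81 cm/s.
x(12) = -5 + Σ Δx = 305 cm.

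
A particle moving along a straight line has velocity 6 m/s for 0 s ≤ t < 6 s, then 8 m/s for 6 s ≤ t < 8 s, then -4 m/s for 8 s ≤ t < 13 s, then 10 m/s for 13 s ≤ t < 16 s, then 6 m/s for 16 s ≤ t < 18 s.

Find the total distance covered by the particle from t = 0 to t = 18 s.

114 m

Total distance travelled is ∫|v| dt — sum the magnitudes of each area piece.
0–6 s: |6| × 6 = 36 m
6–8 s: |8| × 2 = 16 m
8–13 s: |-4| × 5 = 20 m
13–16 s: |10| × 3 = 30 m
16–18 s: |6| × 2 = 12 m
Total distance = 114 m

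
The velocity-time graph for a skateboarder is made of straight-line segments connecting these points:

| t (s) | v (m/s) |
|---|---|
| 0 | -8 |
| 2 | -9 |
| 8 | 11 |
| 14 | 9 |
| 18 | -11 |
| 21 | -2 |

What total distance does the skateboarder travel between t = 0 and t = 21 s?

147 m

Distance (not displacement) is the total path length: add the absolute areas under v-t.
0–2 s: |½(-8 + -9)(2)| = 17 m
2–8 s: v = 0 at t = 4.7 s; triangle areas 12.15 + 18.15 = 30.3 m
8–14 s: |½(11 + 9)(6)| = 60 m
14–18 s: v = 0 at t = 15.8 s; triangle areas 8.1 + 12.1 = 20.2 m
18–21 s: |½(-11 + -2)(3)| = 19.5 m
Total distance = 147 m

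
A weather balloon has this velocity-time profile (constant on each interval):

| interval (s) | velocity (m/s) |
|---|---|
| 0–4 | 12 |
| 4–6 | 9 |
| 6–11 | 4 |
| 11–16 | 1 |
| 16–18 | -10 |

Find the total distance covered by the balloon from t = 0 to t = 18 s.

111 m

Distance (not displacement) is the total path length: add the absolute areas under v-t.
0–4 s: |12| × 4 = 48 m
4–6 s: |9| × 2 = 18 m
6–11 s: |4| × 5 = 20 m
11–16 s: |1| × 5 = 5 m
16–18 s: |-10| × 2 = 20 m
Total distance = 111 m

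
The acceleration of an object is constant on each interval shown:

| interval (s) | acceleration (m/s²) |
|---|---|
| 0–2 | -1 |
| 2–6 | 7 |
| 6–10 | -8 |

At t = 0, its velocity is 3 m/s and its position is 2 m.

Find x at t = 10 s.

118 m

On each constant-a segment, Δv = aΔt and Δx = v₀Δt + ½aΔt²; chain segment to segment.
0–2 s: v starts 3 m/s; Δx = 3·2 + ½·-1·2² = 4 m; v ends 1 m/s.
2–6 s: v starts 1 m/s; Δx = 1·4 + ½·7·4² = 60 m; v ends 29 m/s.
6–10 s: v starts 29 m/s; Δx = 29·4 + ½·-8·4² = 52 m; v ends -3 m/s.
x(10) = 2 + Σ Δx = 118 m.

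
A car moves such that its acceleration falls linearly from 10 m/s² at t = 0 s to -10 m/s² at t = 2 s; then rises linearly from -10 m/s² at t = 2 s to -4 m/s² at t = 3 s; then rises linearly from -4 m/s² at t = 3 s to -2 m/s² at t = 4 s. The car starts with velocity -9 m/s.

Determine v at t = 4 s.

Δv equals the area under the a-t graph; then v = v₀ + Δv.
0–2 s: ½(10 + -10)(2) = 0 m/s
2–3 s: ½(-10 + -4)(1) = -7 m/s
3–4 s: ½(-4 + -2)(1) = -3 m/s
Δv = -10 m/s, so v(4) = -9 + (-10) = -19 m/s.

-19 m/s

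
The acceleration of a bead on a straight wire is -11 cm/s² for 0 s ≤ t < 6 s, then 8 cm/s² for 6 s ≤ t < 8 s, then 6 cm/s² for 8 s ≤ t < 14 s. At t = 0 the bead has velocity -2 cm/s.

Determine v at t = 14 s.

Δv equals the area under the a-t graph; then v = v₀ + Δv.
0–6 s: -11 × 6 = -66 cm/s
6–8 s: 8 × 2 = 16 cm/s
8–14 s: 6 × 6 = 36 cm/s
Δv = -14 cm/s, so v(14) = -2 + (-14) = -16 cm/s.

-16 cm/s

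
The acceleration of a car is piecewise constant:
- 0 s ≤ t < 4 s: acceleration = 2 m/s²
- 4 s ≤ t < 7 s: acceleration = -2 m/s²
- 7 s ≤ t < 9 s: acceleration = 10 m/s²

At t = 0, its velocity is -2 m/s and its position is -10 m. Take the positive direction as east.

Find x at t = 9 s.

27 m

On each constant-a segment, Δv = aΔt and Δx = v₀Δt + ½aΔt²; chain segment to segment.
0–4 s: v starts -2 m/s; Δx = -2·4 + ½·2·4² = 8 m; v ends 6 m/s.
4–7 s: v starts 6 m/s; Δx = 6·3 + ½·-2·3² = 9 m; v ends 0 m/s.
7–9 s: v starts 0 m/s; Δx = 0·2 + ½·10·2² = 20 m; v ends 20 m/s.
x(9) = -10 + Σ Δx = 27 m.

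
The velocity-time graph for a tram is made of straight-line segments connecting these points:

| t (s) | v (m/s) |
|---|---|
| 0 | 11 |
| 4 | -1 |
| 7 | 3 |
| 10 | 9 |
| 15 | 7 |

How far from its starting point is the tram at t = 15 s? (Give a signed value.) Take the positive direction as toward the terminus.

Net displacement equals the area under the velocity-time graph (areas below the axis count negative).
0–4 s: ½(11 + -1)(4) = 20 m
4–7 s: ½(-1 + 3)(3) = 3 m
7–10 s: ½(3 + 9)(3) = 18 m
10–15 s: ½(9 + 7)(5) = 40 m
Net displacement = 81 m

81 m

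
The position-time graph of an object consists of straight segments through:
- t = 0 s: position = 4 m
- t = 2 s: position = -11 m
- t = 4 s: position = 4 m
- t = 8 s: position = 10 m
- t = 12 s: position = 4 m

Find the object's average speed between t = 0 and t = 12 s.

3.5 m/s

Average speed = (total path length)/(elapsed time); on a piecewise-linear x-t graph the path length is Σ|Δx|.
0–2 s: |Δx| = |-11 − 4| = 15 m
2–4 s: |Δx| = |4 − -11| = 15 m
4–8 s: |Δx| = |10 − 4| = 6 m
8–12 s: |Δx| = |4 − 10| = 6 m
Total path = 42 m; average speed = 42/12 = 3.5 m/s.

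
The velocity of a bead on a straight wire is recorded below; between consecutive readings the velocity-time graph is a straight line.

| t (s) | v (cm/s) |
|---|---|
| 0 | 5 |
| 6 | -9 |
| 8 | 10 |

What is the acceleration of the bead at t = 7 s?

9.5 cm/s²

Acceleration is the slope of the v-t graph on 6–8 s: (10 − -9)/(8 − 6) = 9.5 cm/s².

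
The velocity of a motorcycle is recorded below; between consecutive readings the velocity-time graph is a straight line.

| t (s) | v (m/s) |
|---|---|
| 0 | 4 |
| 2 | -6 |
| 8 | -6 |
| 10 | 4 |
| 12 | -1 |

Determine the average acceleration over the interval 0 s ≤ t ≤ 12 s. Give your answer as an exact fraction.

-5/12 m/s²

Average acceleration = Δv/Δt = (-1 − 4)/(12 − 0) = -5/12 m/s².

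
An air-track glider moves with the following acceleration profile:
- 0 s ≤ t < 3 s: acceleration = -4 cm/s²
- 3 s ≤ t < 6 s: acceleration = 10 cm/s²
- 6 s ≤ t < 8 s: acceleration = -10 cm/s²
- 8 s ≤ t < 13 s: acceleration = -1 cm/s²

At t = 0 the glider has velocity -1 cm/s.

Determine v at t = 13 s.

-8 cm/s

Δv equals the area under the a-t graph; then v = v₀ + Δv.
0–3 s: -4 × 3 = -12 cm/s
3–6 s: 10 × 3 = 30 cm/s
6–8 s: -10 × 2 = -20 cm/s
8–13 s: -1 × 5 = -5 cm/s
Δv = -7 cm/s, so v(13) = -1 + (-7) = -8 cm/s.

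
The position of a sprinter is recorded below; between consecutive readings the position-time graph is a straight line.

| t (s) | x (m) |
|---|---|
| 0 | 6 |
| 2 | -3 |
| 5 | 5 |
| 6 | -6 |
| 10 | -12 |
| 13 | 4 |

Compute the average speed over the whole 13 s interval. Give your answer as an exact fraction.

50/13 m/s

Average speed = (total path length)/(elapsed time); on a piecewise-linear x-t graph the path length is Σ|Δx|.
0–2 s: |Δx| = |-3 − 6| = 9 m
2–5 s: |Δx| = |5 − -3| = 8 m
5–6 s: |Δx| = |-6 − 5| = 11 m
6–10 s: |Δx| = |-12 − -6| = 6 m
10–13 s: |Δx| = |4 − -12| = 16 m
Total path = 50 m; average speed = 50/13 = 50/13 m/s.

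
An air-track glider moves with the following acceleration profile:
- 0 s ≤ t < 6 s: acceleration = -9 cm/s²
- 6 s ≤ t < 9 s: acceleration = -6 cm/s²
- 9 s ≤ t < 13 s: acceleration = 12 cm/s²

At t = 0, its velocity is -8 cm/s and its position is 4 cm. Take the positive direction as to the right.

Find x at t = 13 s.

On each constant-a segment, Δv = aΔt and Δx = v₀Δt + ½aΔt²; chain segment to segment.
0–6 s: v starts -8 cm/s; Δx = -8·6 + ½·-9·6² = -210 cm; v ends -62 cm/s.
6–9 s: v starts -62 cm/s; Δx = -62·3 + ½·-6·3² = -213 cm; v ends -80 cm/s.
9–13 s: v starts -80 cm/s; Δx = -80·4 + ½·12·4² = -224 cm; v ends -32 cm/s.
x(13) = 4 + Σ Δx = -643 cm.

-643 cm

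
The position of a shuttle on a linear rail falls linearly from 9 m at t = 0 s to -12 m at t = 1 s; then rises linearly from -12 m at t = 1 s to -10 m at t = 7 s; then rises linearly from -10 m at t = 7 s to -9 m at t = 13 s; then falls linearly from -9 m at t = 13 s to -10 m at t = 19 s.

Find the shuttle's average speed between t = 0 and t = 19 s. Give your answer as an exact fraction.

Average speed = (total path length)/(elapsed time); on a piecewise-linear x-t graph the path length is Σ|Δx|.
0–1 s: |Δx| = |-12 − 9| = 21 m
1–7 s: |Δx| = |-10 − -12| = 2 m
7–13 s: |Δx| = |-9 − -10| = 1 m
13–19 s: |Δx| = |-10 − -9| = 1 m
Total path = 25 m; average speed = 25/19 = 25/19 m/s.

25/19 m/s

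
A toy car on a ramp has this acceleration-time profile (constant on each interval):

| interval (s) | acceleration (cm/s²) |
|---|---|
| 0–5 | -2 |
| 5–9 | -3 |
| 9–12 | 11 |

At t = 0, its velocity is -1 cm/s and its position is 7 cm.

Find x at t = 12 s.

-110.5 cm

On each constant-a segment, Δv = aΔt and Δx = v₀Δt + ½aΔt²; chain segment to segment.
0–5 s: v starts -1 cm/s; Δx = -1·5 + ½·-2·5² = -30 cm; v ends -11 cm/s.
5–9 s: v starts -11 cm/s; Δx = -11·4 + ½·-3·4² = -68 cm; v ends -23 cm/s.
9–12 s: v starts -23 cm/s; Δx = -23·3 + ½·11·3² = -19.5 cm; v ends 10 cm/s.
x(12) = 7 + Σ Δx = -110.5 cm.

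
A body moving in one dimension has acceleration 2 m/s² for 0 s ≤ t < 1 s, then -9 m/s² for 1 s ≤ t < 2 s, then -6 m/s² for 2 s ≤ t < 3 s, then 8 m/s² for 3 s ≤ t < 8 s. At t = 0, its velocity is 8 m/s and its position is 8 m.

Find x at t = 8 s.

95.5 m

On each constant-a segment, Δv = aΔt and Δx = v₀Δt + ½aΔt²; chain segment to segment.
0–1 s: v starts 8 m/s; Δx = 8·1 + ½·2·1² = 9 m; v ends 10 m/s.
1–2 s: v starts 10 m/s; Δx = 10·1 + ½·-9·1² = 5.5 m; v ends 1 m/s.
2–3 s: v starts 1 m/s; Δx = 1·1 + ½·-6·1² = -2 m; v ends -5 m/s.
3–8 s: v starts -5 m/s; Δx = -5·5 + ½·8·5² = 75 m; v ends 35 m/s.
x(8) = 8 + Σ Δx = 95.5 m.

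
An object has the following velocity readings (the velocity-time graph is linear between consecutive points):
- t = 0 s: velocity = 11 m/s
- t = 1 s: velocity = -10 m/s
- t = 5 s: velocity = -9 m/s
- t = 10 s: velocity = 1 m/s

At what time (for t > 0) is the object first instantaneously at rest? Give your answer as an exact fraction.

t = 11/21 s

v changes sign on 0–1 s (from 11 to -10); the graph is linear there, so v = 0 at t = 0 + (-11)·(1 − 0)/(-10 − 11) = 11/21 s.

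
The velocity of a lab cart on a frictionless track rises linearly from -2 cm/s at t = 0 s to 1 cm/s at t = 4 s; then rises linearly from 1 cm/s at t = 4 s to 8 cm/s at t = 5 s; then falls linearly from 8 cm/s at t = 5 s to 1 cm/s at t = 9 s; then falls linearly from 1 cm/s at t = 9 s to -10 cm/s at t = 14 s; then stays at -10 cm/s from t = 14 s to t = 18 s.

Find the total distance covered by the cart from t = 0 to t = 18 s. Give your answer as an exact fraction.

2930/33 cm

Distance (not displacement) is the total path length: add the absolute areas under v-t.
0–4 s: v = 0 at t = 8/3 s; triangle areas 8/3 + 2/3 = 10/3 cm
4–5 s: |½(1 + 8)(1)| = 4.5 cm
5–9 s: |½(8 + 1)(4)| = 18 cm
9–14 s: v = 0 at t = 104/11 s; triangle areas 5/22 + 250/11 = 505/22 cm
14–18 s: |-10| × 4 = 40 cm
Total distance = 2930/33 cm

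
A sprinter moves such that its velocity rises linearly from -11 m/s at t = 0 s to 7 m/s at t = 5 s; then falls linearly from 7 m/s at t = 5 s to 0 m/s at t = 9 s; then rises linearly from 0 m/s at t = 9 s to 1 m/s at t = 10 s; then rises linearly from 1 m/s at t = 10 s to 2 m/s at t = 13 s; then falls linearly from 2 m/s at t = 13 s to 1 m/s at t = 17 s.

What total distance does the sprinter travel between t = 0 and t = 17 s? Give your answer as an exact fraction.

Total distance travelled is ∫|v| dt — sum the magnitudes of each area piece.
0–5 s: v = 0 at t = 55/18 s; triangle areas 605/36 + 245/36 = 425/18 m
5–9 s: |½(7 + 0)(4)| = 14 m
9–10 s: |½(0 + 1)(1)| = 0.5 m
10–13 s: |½(1 + 2)(3)| = 4.5 m
13–17 s: |½(2 + 1)(4)| = 6 m
Total distance = 875/18 m

875/18 m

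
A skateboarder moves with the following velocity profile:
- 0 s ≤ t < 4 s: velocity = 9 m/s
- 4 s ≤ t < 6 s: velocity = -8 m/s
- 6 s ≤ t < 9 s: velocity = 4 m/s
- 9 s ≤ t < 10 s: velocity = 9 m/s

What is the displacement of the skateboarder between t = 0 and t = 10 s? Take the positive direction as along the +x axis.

41 m

Displacement is the signed area under the v-t curve.
0–4 s: 9 × 4 = 36 m
4–6 s: -8 × 2 = -16 m
6–9 s: 4 × 3 = 12 m
9–10 s: 9 × 1 = 9 m
Net displacement = 41 m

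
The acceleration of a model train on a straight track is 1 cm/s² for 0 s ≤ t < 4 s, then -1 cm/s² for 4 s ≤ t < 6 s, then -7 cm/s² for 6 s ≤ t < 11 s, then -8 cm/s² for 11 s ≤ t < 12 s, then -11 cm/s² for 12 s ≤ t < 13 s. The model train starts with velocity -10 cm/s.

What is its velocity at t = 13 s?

-62 cm/s

Δv equals the area under the a-t graph; then v = v₀ + Δv.
0–4 s: 1 × 4 = 4 cm/s
4–6 s: -1 × 2 = -2 cm/s
6–11 s: -7 × 5 = -35 cm/s
11–12 s: -8 × 1 = -8 cm/s
12–13 s: -11 × 1 = -11 cm/s
Δv = -52 cm/s, so v(13) = -10 + (-52) = -62 cm/s.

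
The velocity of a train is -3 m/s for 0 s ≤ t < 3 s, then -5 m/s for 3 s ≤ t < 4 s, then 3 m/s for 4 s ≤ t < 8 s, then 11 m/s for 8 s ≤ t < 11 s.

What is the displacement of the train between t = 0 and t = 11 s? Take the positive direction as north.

Displacement is the signed area under the v-t curve.
0–3 s: -3 × 3 = -9 m
3–4 s: -5 × 1 = -5 m
4–8 s: 3 × 4 = 12 m
8–11 s: 11 × 3 = 33 m
Net displacement = 31 m

31 m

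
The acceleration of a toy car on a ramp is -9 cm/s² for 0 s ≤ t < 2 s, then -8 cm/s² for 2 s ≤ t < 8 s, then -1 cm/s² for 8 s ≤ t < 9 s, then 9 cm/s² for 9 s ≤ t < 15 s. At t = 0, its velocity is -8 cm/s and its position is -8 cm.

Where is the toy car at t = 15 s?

On each constant-a segment, Δv = aΔt and Δx = v₀Δt + ½aΔt²; chain segment to segment.
0–2 s: v starts -8 cm/s; Δx = -8·2 + ½·-9·2² = -34 cm; v ends -26 cm/s.
2–8 s: v starts -26 cm/s; Δx = -26·6 + ½·-8·6² = -300 cm; v ends -74 cm/s.
8–9 s: v starts -74 cm/s; Δx = -74·1 + ½·-1·1² = -74.5 cm; v ends -75 cm/s.
9–15 s: v starts -75 cm/s; Δx = -75·6 + ½·9·6² = -288 cm; v ends -21 cm/s.
x(15) = -8 + Σ Δx = -704.5 cm.

-704.5 cm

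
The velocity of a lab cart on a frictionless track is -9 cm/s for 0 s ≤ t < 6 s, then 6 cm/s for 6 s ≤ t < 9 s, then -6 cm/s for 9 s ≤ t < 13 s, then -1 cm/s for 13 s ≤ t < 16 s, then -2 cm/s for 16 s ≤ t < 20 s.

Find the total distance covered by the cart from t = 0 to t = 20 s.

Distance (not displacement) is the total path length: add the absolute areas under v-t.
0–6 s: |-9| × 6 = 54 cm
6–9 s: |6| × 3 = 18 cm
9–13 s: |-6| × 4 = 24 cm
13–16 s: |-1| × 3 = 3 cm
16–20 s: |-2| × 4 = 8 cm
Total distance = 107 cm

107 cm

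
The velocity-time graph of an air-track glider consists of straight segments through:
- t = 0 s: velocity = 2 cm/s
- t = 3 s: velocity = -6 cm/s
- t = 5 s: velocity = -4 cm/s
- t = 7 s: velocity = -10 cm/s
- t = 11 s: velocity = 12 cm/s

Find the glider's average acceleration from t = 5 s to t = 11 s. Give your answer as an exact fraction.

8/3 cm/s²

Average acceleration = Δv/Δt = (12 − -4)/(11 − 5) = 8/3 cm/s².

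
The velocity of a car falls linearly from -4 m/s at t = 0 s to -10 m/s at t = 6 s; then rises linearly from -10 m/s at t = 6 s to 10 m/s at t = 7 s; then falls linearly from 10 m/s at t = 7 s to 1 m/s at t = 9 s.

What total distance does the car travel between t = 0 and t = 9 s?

Total distance travelled is ∫|v| dt — sum the magnitudes of each area piece.
0–6 s: |½(-4 + -10)(6)| = 42 m
6–7 s: v = 0 at t = 6.5 s; triangle areas 2.5 + 2.5 = 5 m
7–9 s: |½(10 + 1)(2)| = 11 m
Total distance = 58 m

58 m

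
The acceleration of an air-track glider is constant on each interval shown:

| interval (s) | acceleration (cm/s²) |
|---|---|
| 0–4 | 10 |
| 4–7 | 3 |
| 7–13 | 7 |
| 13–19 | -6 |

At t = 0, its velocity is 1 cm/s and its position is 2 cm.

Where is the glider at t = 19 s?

1092.5 cm

On each constant-a segment, Δv = aΔt and Δx = v₀Δt + ½aΔt²; chain segment to segment.
0–4 s: v starts 1 cm/s; Δx = 1·4 + ½·10·4² = 84 cm; v ends 41 cm/s.
4–7 s: v starts 41 cm/s; Δx = 41·3 + ½·3·3² = 136.5 cm; v ends 50 cm/s.
7–13 s: v starts 50 cm/s; Δx = 50·6 + ½·7·6² = 426 cm; v ends 92 cm/s.
13–19 s: v starts 92 cm/s; Δx = 92·6 + ½·-6·6² = 444 cm; v ends 56 cm/s.
x(19) = 2 + Σ Δx = 1092.5 cm.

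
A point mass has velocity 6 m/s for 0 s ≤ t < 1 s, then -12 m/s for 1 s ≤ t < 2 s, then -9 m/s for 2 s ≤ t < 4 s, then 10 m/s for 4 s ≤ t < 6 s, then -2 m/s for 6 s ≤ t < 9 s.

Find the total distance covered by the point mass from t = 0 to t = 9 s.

62 m

Total distance travelled is ∫|v| dt — sum the magnitudes of each area piece.
0–1 s: |6| × 1 = 6 m
1–2 s: |-12| × 1 = 12 m
2–4 s: |-9| × 2 = 18 m
4–6 s: |10| × 2 = 20 m
6–9 s: |-2| × 3 = 6 m
Total distance = 62 m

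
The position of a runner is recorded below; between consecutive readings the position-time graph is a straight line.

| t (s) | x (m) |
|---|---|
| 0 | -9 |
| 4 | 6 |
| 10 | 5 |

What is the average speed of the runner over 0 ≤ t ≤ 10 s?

1.6 m/s

Average speed = (total path length)/(elapsed time); on a piecewise-linear x-t graph the path length is Σ|Δx|.
0–4 s: |Δx| = |6 − -9| = 15 m
4–10 s: |Δx| = |5 − 6| = 1 m
Total path = 16 m; average speed = 16/10 = 1.6 m/s.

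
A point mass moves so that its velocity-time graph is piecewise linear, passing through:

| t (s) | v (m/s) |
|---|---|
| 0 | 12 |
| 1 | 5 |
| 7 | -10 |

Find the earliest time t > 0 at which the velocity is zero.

t = 3 s

v changes sign on 1–7 s (from 5 to -10); the graph is linear there, so v = 0 at t = 1 + (-5)·(7 − 1)/(-10 − 5) = 3 s.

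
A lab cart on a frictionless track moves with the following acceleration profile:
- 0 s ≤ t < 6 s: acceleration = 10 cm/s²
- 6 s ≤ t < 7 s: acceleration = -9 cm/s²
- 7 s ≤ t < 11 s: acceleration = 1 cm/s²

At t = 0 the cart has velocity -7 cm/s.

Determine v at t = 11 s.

Δv equals the area under the a-t graph; then v = v₀ + Δv.
0–6 s: 10 × 6 = 60 cm/s
6–7 s: -9 × 1 = -9 cm/s
7–11 s: 1 × 4 = 4 cm/s
Δv = 55 cm/s, so v(11) = -7 + (55) = 48 cm/s.

48 cm/s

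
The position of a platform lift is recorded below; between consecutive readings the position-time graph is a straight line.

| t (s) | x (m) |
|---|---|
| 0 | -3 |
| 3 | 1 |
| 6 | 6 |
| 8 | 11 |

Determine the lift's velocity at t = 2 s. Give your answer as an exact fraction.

Velocity is the slope of the x-t graph on 0–3 s: (1 − -3)/(3 − 0) = 4/3 m/s.

4/3 m/s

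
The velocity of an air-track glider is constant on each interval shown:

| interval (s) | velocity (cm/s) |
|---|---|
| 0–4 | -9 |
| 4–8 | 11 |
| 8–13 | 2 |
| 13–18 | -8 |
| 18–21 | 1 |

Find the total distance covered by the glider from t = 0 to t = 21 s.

133 cm

Total distance travelled is ∫|v| dt — sum the magnitudes of each area piece.
0–4 s: |-9| × 4 = 36 cm
4–8 s: |11| × 4 = 44 cm
8–13 s: |2| × 5 = 10 cm
13–18 s: |-8| × 5 = 40 cm
18–21 s: |1| × 3 = 3 cm
Total distance = 133 cm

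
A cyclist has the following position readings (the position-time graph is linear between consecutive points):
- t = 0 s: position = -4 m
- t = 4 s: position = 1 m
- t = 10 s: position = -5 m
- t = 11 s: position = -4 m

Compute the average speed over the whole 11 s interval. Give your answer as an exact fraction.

12/11 m/s

Average speed = (total path length)/(elapsed time); on a piecewise-linear x-t graph the path length is Σ|Δx|.
0–4 s: |Δx| = |1 − -4| = 5 m
4–10 s: |Δx| = |-5 − 1| = 6 m
10–11 s: |Δx| = |-4 − -5| = 1 m
Total path = 12 m; average speed = 12/11 = 12/11 m/s.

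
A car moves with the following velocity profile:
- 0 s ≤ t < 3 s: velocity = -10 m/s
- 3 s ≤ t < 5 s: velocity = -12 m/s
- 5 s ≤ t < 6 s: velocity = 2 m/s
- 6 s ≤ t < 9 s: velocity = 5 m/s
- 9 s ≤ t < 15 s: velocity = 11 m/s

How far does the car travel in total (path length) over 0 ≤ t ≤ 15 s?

137 m

Distance (not displacement) is the total path length: add the absolute areas under v-t.
0–3 s: |-10| × 3 = 30 m
3–5 s: |-12| × 2 = 24 m
5–6 s: |2| × 1 = 2 m
6–9 s: |5| × 3 = 15 m
9–15 s: |11| × 6 = 66 m
Total distance = 137 m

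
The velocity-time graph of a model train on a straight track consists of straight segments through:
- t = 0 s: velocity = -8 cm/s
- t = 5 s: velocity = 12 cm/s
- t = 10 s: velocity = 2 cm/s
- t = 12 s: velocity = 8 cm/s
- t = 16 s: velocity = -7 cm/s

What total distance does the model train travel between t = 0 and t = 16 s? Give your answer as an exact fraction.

Distance (not displacement) is the total path length: add the absolute areas under v-t.
0–5 s: v = 0 at t = 2 s; triangle areas 8 + 18 = 26 cm
5–10 s: |½(12 + 2)(5)| = 35 cm
10–12 s: |½(2 + 8)(2)| = 10 cm
12–16 s: v = 0 at t = 212/15 s; triangle areas 128/15 + 98/15 = 226/15 cm
Total distance = 1291/15 cm

1291/15 cm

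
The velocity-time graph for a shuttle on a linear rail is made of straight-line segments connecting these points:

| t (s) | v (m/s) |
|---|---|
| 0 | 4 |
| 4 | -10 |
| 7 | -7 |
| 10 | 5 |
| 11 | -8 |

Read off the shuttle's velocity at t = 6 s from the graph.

On 4–7 s the graph is linear from -10 to -7 m/s: v(6) = -10 + (-7 − -10)·(6 − 4)/(7 − 4) = -8 m/s.

-8 m/s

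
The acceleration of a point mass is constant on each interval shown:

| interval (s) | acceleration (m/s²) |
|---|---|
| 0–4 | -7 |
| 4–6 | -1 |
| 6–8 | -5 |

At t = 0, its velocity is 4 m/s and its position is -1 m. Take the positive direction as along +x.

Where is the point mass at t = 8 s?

On each constant-a segment, Δv = aΔt and Δx = v₀Δt + ½aΔt²; chain segment to segment.
0–4 s: v starts 4 m/s; Δx = 4·4 + ½·-7·4² = -40 m; v ends -24 m/s.
4–6 s: v starts -24 m/s; Δx = -24·2 + ½·-1·2² = -50 m; v ends -26 m/s.
6–8 s: v starts -26 m/s; Δx = -26·2 + ½·-5·2² = -62 m; v ends -36 m/s.
x(8) = -1 + Σ Δx = -153 m.

-153 m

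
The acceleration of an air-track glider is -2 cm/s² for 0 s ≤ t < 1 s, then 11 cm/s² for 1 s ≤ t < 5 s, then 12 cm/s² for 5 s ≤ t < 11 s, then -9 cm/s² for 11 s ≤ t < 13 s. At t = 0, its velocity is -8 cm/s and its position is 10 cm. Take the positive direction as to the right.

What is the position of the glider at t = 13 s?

663 cm

On each constant-a segment, Δv = aΔt and Δx = v₀Δt + ½aΔt²; chain segment to segment.
0–1 s: v starts -8 cm/s; Δx = -8·1 + ½·-2·1² = -9 cm; v ends -10 cm/s.
1–5 s: v starts -10 cm/s; Δx = -10·4 + ½·11·4² = 48 cm; v ends 34 cm/s.
5–11 s: v starts 34 cm/s; Δx = 34·6 + ½·12·6² = 420 cm; v ends 106 cm/s.
11–13 s: v starts 106 cm/s; Δx = 106·2 + ½·-9·2² = 194 cm; v ends 88 cm/s.
x(13) = 10 + Σ Δx = 663 cm.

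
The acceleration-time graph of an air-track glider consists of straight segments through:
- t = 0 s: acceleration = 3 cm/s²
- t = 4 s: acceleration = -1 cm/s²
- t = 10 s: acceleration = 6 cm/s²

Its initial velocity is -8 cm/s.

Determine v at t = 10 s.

11 cm/s

Δv equals the area under the a-t graph; then v = v₀ + Δv.
0–4 s: ½(3 + -1)(4) = 4 cm/s
4–10 s: ½(-1 + 6)(6) = 15 cm/s
Δv = 19 cm/s, so v(10) = -8 + (19) = 11 cm/s.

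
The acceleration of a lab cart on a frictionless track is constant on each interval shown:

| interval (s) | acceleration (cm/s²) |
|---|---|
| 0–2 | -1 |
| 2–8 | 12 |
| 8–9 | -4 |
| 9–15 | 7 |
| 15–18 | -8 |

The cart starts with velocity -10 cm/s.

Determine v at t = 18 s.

Δv equals the area under the a-t graph; then v = v₀ + Δv.
0–2 s: -1 × 2 = -2 cm/s
2–8 s: 12 × 6 = 72 cm/s
8–9 s: -4 × 1 = -4 cm/s
9–15 s: 7 × 6 = 42 cm/s
15–18 s: -8 × 3 = -24 cm/s
Δv = 84 cm/s, so v(18) = -10 + (84) = 74 cm/s.

74 cm/s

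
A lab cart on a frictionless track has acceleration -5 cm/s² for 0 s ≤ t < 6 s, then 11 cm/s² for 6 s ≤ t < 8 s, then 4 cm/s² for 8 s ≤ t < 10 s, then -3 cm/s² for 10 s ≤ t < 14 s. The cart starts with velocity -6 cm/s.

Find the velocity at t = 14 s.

Δv equals the area under the a-t graph; then v = v₀ + Δv.
0–6 s: -5 × 6 = -30 cm/s
6–8 s: 11 × 2 = 22 cm/s
8–10 s: 4 × 2 = 8 cm/s
10–14 s: -3 × 4 = -12 cm/s
Δv = -12 cm/s, so v(14) = -6 + (-12) = -18 cm/s.

-18 cm/s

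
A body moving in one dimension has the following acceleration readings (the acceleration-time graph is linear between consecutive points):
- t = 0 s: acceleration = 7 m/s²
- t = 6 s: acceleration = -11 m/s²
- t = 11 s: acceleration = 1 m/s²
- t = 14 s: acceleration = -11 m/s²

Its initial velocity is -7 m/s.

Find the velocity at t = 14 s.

Δv equals the area under the a-t graph; then v = v₀ + Δv.
0–6 s: ½(7 + -11)(6) = -12 m/s
6–11 s: ½(-11 + 1)(5) = -25 m/s
11–14 s: ½(1 + -11)(3) = -15 m/s
Δv = -52 m/s, so v(14) = -7 + (-52) = -59 m/s.

-59 m/s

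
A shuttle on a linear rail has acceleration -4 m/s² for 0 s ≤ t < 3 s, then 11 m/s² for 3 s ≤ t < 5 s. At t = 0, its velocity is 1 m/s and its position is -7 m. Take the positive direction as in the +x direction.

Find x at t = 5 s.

On each constant-a segment, Δv = aΔt and Δx = v₀Δt + ½aΔt²; chain segment to segment.
0–3 s: v starts 1 m/s; Δx = 1·3 + ½·-4·3² = -15 m; v ends -11 m/s.
3–5 s: v starts -11 m/s; Δx = -11·2 + ½·11·2² = 0 m; v ends 11 m/s.
x(5) = -7 + Σ Δx = -22 m.

-22 m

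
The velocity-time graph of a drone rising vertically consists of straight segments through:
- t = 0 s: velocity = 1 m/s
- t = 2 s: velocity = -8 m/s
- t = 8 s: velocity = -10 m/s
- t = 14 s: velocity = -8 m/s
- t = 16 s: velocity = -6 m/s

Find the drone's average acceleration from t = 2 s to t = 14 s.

0 m/s²

Average acceleration = Δv/Δt = (-8 − -8)/(14 − 2) = 0 m/s².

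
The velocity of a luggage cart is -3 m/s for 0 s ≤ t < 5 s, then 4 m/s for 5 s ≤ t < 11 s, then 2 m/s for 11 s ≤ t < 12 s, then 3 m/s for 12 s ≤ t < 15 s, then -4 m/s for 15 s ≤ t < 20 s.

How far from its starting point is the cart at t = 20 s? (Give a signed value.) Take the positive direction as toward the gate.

0 m

Net displacement equals the area under the velocity-time graph (areas below the axis count negative).
0–5 s: -3 × 5 = -15 m
5–11 s: 4 × 6 = 24 m
11–12 s: 2 × 1 = 2 m
12–15 s: 3 × 3 = 9 m
15–20 s: -4 × 5 = -20 m
Net displacement = 0 m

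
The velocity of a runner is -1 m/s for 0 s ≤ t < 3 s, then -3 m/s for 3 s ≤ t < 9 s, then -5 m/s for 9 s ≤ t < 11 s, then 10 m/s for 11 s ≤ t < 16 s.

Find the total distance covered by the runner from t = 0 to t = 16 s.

81 m

Distance (not displacement) is the total path length: add the absolute areas under v-t.
0–3 s: |-1| × 3 = 3 m
3–9 s: |-3| × 6 = 18 m
9–11 s: |-5| × 2 = 10 m
11–16 s: |10| × 5 = 50 m
Total distance = 81 m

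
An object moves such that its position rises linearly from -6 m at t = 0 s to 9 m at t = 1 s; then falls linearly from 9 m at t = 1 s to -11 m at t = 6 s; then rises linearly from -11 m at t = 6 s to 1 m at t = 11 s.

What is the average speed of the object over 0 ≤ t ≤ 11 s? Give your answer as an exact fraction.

Average speed = (total path length)/(elapsed time); on a piecewise-linear x-t graph the path length is Σ|Δx|.
0–1 s: |Δx| = |9 − -6| = 15 m
1–6 s: |Δx| = |-11 − 9| = 20 m
6–11 s: |Δx| = |1 − -11| = 12 m
Total path = 47 m; average speed = 47/11 = 47/11 m/s.

47/11 m/s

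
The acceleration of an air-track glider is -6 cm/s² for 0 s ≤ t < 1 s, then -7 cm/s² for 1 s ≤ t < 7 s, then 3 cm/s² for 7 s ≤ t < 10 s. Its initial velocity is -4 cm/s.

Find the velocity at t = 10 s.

-43 cm/s

Δv equals the area under the a-t graph; then v = v₀ + Δv.
0–1 s: -6 × 1 = -6 cm/s
1–7 s: -7 × 6 = -42 cm/s
7–10 s: 3 × 3 = 9 cm/s
Δv = -39 cm/s, so v(10) = -4 + (-39) = -43 cm/s.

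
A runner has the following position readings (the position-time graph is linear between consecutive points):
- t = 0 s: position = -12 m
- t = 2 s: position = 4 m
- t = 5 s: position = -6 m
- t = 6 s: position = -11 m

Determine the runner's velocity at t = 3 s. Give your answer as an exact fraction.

Velocity is the slope of the x-t graph on 2–5 s: (-6 − 4)/(5 − 2) = -10/3 m/s.

-10/3 m/s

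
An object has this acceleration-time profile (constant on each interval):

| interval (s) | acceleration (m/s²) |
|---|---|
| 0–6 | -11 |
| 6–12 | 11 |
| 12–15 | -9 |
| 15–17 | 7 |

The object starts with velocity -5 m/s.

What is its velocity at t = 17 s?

-18 m/s

Δv equals the area under the a-t graph; then v = v₀ + Δv.
0–6 s: -11 × 6 = -66 m/s
6–12 s: 11 × 6 = 66 m/s
12–15 s: -9 × 3 = -27 m/s
15–17 s: 7 × 2 = 14 m/s
Δv = -13 m/s, so v(17) = -5 + (-13) = -18 m/s.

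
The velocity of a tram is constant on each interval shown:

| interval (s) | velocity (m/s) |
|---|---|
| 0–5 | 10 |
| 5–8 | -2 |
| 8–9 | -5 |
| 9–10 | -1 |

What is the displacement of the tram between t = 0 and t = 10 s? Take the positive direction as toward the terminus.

38 m

Displacement is the signed area under the v-t curve.
0–5 s: 10 × 5 = 50 m
5–8 s: -2 × 3 = -6 m
8–9 s: -5 × 1 = -5 m
9–10 s: -1 × 1 = -1 m
Net displacement = 38 m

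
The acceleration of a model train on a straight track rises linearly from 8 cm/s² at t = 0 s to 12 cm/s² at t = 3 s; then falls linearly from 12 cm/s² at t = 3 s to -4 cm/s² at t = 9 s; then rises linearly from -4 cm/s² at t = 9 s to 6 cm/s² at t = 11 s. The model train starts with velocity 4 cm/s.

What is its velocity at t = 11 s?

Δv equals the area under the a-t graph; then v = v₀ + Δv.
0–3 s: ½(8 + 12)(3) = 30 cm/s
3–9 s: ½(12 + -4)(6) = 24 cm/s
9–11 s: ½(-4 + 6)(2) = 2 cm/s
Δv = 56 cm/s, so v(11) = 4 + (56) = 60 cm/s.

60 cm/s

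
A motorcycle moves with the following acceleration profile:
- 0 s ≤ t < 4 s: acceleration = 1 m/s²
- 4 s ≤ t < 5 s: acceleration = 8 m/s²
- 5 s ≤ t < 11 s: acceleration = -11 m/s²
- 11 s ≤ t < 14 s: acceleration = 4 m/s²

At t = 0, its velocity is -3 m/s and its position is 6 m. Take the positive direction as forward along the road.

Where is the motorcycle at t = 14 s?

-290 m

On each constant-a segment, Δv = aΔt and Δx = v₀Δt + ½aΔt²; chain segment to segment.
0–4 s: v starts -3 m/s; Δx = -3·4 + ½·1·4² = -4 m; v ends 1 m/s.
4–5 s: v starts 1 m/s; Δx = 1·1 + ½·8·1² = 5 m; v ends 9 m/s.
5–11 s: v starts 9 m/s; Δx = 9·6 + ½·-11·6² = -144 m; v ends -57 m/s.
11–14 s: v starts -57 m/s; Δx = -57·3 + ½·4·3² = -153 m; v ends -45 m/s.
x(14) = 6 + Σ Δx = -290 m.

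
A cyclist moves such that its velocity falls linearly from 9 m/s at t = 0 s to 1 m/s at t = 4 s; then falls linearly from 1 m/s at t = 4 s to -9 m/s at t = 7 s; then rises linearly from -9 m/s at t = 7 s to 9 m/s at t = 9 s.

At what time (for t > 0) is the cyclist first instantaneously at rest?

t = 4.3 s

v changes sign on 4–7 s (from 1 to -9); the graph is linear there, so v = 0 at t = 4 + (-1)·(7 − 4)/(-9 − 1) = 4.3 s.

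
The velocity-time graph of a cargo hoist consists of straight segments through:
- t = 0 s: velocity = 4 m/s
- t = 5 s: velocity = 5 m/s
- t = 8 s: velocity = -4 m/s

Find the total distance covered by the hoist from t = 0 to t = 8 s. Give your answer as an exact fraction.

Total distance travelled is ∫|v| dt — sum the magnitudes of each area piece.
0–5 s: |½(4 + 5)(5)| = 22.5 m
5–8 s: v = 0 at t = 20/3 s; triangle areas 25/6 + 8/3 = 41/6 m
Total distance = 88/3 m

88/3 m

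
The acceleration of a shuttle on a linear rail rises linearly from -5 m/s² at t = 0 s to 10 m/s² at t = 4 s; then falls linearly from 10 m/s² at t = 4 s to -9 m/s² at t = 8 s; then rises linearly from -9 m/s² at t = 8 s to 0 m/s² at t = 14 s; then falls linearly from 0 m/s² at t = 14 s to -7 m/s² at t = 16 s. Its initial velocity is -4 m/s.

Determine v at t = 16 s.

-26 m/s

Δv equals the area under the a-t graph; then v = v₀ + Δv.
0–4 s: ½(-5 + 10)(4) = 10 m/s
4–8 s: ½(10 + -9)(4) = 2 m/s
8–14 s: ½(-9 + 0)(6) = -27 m/s
14–16 s: ½(0 + -7)(2) = -7 m/s
Δv = -22 m/s, so v(16) = -4 + (-22) = -26 m/s.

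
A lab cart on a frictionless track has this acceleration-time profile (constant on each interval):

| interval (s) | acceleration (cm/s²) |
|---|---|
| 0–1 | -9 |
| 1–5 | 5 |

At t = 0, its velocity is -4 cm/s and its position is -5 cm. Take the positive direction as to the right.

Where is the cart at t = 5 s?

-25.5 cm

On each constant-a segment, Δv = aΔt and Δx = v₀Δt + ½aΔt²; chain segment to segment.
0–1 s: v starts -4 cm/s; Δx = -4·1 + ½·-9·1² = -8.5 cm; v ends -13 cm/s.
1–5 s: v starts -13 cm/s; Δx = -13·4 + ½·5·4² = -12 cm; v ends 7 cm/s.
x(5) = -5 + Σ Δx = -25.5 cm.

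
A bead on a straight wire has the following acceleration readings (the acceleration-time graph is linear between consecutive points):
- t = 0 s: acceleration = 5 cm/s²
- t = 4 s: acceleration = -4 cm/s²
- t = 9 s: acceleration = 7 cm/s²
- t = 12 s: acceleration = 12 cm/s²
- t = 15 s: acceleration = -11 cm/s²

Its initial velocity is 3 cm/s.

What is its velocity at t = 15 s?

42.5 cm/s

Δv equals the area under the a-t graph; then v = v₀ + Δv.
0–4 s: ½(5 + -4)(4) = 2 cm/s
4–9 s: ½(-4 + 7)(5) = 7.5 cm/s
9–12 s: ½(7 + 12)(3) = 28.5 cm/s
12–15 s: ½(12 + -11)(3) = 1.5 cm/s
Δv = 39.5 cm/s, so v(15) = 3 + (39.5) = 42.5 cm/s.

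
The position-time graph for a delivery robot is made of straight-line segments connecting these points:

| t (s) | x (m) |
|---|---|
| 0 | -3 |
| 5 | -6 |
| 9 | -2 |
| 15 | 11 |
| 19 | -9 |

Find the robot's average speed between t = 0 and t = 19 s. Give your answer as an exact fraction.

40/19 m/s

Average speed = (total path length)/(elapsed time); on a piecewise-linear x-t graph the path length is Σ|Δx|.
0–5 s: |Δx| = |-6 − -3| = 3 m
5–9 s: |Δx| = |-2 − -6| = 4 m
9–15 s: |Δx| = |11 − -2| = 13 m
15–19 s: |Δx| = |-9 − 11| = 20 m
Total path = 40 m; average speed = 40/19 = 40/19 m/s.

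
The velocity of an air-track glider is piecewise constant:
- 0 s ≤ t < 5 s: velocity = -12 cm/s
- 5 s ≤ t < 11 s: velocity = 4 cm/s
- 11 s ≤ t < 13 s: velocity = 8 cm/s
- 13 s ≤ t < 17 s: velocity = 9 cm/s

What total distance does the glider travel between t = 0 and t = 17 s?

136 cm

Distance (not displacement) is the total path length: add the absolute areas under v-t.
0–5 s: |-12| × 5 = 60 cm
5–11 s: |4| × 6 = 24 cm
11–13 s: |8| × 2 = 16 cm
13–17 s: |9| × 4 = 36 cm
Total distance = 136 cm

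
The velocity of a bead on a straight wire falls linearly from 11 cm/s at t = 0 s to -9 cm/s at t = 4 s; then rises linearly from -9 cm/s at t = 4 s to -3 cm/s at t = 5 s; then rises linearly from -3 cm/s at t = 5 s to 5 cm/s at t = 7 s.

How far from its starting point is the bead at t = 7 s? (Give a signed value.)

0 cm

Displacement is the signed area under the v-t curve.
0–4 s: ½(11 + -9)(4) = 4 cm
4–5 s: ½(-9 + -3)(1) = -6 cm
5–7 s: ½(-3 + 5)(2) = 2 cm
Net displacement = 0 cm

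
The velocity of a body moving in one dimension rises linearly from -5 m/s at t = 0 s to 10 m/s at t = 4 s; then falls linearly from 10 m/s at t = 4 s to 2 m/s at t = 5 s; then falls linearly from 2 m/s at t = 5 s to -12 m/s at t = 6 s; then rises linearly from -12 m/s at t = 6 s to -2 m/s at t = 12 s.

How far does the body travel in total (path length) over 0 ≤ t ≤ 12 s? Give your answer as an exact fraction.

1469/21 m

Total distance travelled is ∫|v| dt — sum the magnitudes of each area piece.
0–4 s: v = 0 at t = 4/3 s; triangle areas 10/3 + 40/3 = 50/3 m
4–5 s: |½(10 + 2)(1)| = 6 m
5–6 s: v = 0 at t = 36/7 s; triangle areas 1/7 + 36/7 = 37/7 m
6–12 s: |½(-12 + -2)(6)| = 42 m
Total distance = 1469/21 m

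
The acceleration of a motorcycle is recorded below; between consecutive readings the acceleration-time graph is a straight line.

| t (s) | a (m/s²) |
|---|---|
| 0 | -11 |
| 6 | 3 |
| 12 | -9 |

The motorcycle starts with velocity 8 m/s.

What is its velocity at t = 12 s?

-34 m/s

Δv equals the area under the a-t graph; then v = v₀ + Δv.
0–6 s: ½(-11 + 3)(6) = -24 m/s
6–12 s: ½(3 + -9)(6) = -18 m/s
Δv = -42 m/s, so v(12) = 8 + (-42) = -34 m/s.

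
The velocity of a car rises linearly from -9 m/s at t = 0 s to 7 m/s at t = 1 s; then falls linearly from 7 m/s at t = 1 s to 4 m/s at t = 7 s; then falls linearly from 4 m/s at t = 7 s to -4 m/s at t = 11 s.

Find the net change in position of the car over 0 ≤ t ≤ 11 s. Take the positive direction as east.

32 m

Net displacement equals the area under the velocity-time graph (areas below the axis count negative).
0–1 s: ½(-9 + 7)(1) = -1 m
1–7 s: ½(7 + 4)(6) = 33 m
7–11 s: ½(4 + -4)(4) = 0 m
Net displacement = 32 m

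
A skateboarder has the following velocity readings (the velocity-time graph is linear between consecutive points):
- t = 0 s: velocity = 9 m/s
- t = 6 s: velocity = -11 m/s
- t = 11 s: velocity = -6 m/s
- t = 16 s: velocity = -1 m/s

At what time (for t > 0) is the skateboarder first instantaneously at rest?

v changes sign on 0–6 s (from 9 to -11); the graph is linear there, so v = 0 at t = 0 + (-9)·(6 − 0)/(-11 − 9) = 2.7 s.

t = 2.7 s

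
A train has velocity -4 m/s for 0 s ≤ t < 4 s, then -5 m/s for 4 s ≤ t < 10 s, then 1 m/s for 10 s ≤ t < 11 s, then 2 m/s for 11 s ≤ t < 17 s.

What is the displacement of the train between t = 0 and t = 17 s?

-33 m

Net displacement equals the area under the velocity-time graph (areas below the axis count negative).
0–4 s: -4 × 4 = -16 m
4–10 s: -5 × 6 = -30 m
10–11 s: 1 × 1 = 1 m
11–17 s: 2 × 6 = 12 m
Net displacement = -33 m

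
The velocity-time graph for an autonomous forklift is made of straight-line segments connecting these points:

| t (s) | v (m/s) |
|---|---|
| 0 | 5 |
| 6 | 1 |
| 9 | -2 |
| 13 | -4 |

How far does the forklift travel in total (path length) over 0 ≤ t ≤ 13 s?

32.5 m

Distance (not displacement) is the total path length: add the absolute areas under v-t.
0–6 s: |½(5 + 1)(6)| = 18 m
6–9 s: v = 0 at t = 7 s; triangle areas 0.5 + 2 = 2.5 m
9–13 s: |½(-2 + -4)(4)| = 12 m
Total distance = 32.5 m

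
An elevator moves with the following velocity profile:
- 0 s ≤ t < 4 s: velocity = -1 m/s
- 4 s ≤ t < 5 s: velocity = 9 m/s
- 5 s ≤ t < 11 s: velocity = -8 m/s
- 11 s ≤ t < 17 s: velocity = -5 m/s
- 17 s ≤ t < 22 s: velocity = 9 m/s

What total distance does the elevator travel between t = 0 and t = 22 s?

Total distance travelled is ∫|v| dt — sum the magnitudes of each area piece.
0–4 s: |-1| × 4 = 4 m
4–5 s: |9| × 1 = 9 m
5–11 s: |-8| × 6 = 48 m
11–17 s: |-5| × 6 = 30 m
17–22 s: |9| × 5 = 45 m
Total distance = 136 m

136 m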